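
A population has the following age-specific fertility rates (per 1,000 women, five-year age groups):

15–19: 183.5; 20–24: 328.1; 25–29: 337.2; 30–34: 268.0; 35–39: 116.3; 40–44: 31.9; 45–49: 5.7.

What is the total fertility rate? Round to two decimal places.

6.35

Sum of ASFRs = 183.5 + 328.1 + 337.2 + 268.0 + 116.3 + 31.9 + 5.7 = 1270.7
TFR = 5 × 1270.7 / 1000 = 6.3535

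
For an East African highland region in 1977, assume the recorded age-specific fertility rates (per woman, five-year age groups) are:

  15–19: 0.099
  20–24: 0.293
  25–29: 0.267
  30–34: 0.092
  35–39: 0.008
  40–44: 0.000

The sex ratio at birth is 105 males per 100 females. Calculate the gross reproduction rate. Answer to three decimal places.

Proportion female at birth = 100 / (100 + 105) = 0.48780.
Sum of ASFRs = 0.099 + 0.293 + 0.267 + 0.092 + 0.008 + 0.000 = 0.759
TFR = 5 × 0.759 = 3.795
GRR = 0.48780 × 3.795 = 1.85120

1.851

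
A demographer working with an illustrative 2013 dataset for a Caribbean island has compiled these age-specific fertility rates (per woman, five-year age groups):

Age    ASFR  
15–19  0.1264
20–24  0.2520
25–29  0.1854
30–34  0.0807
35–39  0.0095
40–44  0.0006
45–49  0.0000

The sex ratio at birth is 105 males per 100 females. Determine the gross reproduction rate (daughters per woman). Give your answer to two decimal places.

1.60

Proportion female at birth = 100 / (100 + 105) = 0.48780.
Sum of ASFRs = 0.1264 + 0.2520 + 0.1854 + 0.0807 + 0.0095 + 0.0006 + 0.0000 = 0.6546
TFR = 5 × 0.6546 = 3.273
GRR = 0.48780 × 3.273 = 1.59657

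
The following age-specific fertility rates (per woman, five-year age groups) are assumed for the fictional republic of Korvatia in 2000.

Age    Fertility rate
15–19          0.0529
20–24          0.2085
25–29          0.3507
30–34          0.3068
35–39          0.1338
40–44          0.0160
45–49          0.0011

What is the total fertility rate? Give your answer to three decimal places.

5.349

Sum of ASFRs = 0.0529 + 0.2085 + 0.3507 + 0.3068 + 0.1338 + 0.0160 + 0.0011 = 1.0698
TFR = 5 × 1.0698 = 5.349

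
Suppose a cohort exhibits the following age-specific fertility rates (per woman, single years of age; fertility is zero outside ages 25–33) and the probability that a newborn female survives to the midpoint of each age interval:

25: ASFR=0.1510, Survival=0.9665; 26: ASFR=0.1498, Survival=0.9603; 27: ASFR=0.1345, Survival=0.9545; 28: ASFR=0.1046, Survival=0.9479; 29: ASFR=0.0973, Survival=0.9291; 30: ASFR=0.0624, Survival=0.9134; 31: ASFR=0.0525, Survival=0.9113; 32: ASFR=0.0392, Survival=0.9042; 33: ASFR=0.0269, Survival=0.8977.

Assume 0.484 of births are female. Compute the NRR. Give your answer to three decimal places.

0.374

Proportion female at birth = 0.484.
Weighting each age-specific rate by interval width and survival:
  25: 1 × 0.1510 × 0.9665 = 0.14594
  26: 1 × 0.1498 × 0.9603 = 0.14385
  27: 1 × 0.1345 × 0.9545 = 0.12838
  28: 1 × 0.1046 × 0.9479 = 0.09915
  29: 1 × 0.0973 × 0.9291 = 0.09040
  30: 1 × 0.0624 × 0.9134 = 0.05700
  31: 1 × 0.0525 × 0.9113 = 0.04784
  32: 1 × 0.0392 × 0.9042 = 0.03544
  33: 1 × 0.0269 × 0.8977 = 0.02415
Sum = 0.77215
NRR = 0.484 × 0.77215 = 0.37372
With NRR below 1 the population is below replacement fertility.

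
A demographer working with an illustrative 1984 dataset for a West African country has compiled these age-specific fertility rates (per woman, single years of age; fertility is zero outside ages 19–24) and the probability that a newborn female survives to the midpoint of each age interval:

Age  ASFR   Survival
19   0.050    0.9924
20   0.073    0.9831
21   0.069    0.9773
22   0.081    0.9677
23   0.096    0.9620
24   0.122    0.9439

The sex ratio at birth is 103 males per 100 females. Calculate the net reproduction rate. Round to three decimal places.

Proportion female at birth = 100 / (100 + 103) = 0.49261.
Survival-weighted fertility by age (1·fₓ·Sₓ):
  19: 1 × 0.050 × 0.9924 = 0.04962
  20: 1 × 0.073 × 0.9831 = 0.07177
  21: 1 × 0.069 × 0.9773 = 0.06743
  22: 1 × 0.081 × 0.9677 = 0.07838
  23: 1 × 0.096 × 0.9620 = 0.09235
  24: 1 × 0.122 × 0.9439 = 0.11516
Sum = 0.47471
NRR = 0.49261 × 0.47471 = 0.23385
An NRR under 1 implies long-run decline under these rates.

0.234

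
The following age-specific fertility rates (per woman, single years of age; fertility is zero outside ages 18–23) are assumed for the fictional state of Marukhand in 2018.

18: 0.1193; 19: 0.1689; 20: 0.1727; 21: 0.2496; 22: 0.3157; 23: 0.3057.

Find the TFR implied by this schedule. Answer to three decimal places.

1.332

Sum of ASFRs = 0.1193 + 0.1689 + 0.1727 + 0.2496 + 0.3157 + 0.3057 = 1.3319
TFR = 1.3319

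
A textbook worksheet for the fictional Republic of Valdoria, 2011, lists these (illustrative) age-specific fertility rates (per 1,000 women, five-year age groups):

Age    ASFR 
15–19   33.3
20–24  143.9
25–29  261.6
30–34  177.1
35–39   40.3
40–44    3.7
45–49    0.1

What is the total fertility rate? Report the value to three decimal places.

3.300

Sum of ASFRs = 33.3 + 143.9 + 261.6 + 177.1 + 40.3 + 3.7 + 0.1 = 660.0
TFR = 5 × 660.0 / 1000 = 3.3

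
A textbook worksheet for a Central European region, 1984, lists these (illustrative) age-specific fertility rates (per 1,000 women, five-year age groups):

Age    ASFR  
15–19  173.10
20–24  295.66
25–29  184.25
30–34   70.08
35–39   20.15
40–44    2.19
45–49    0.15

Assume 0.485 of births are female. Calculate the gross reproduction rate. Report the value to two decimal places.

1.81

Proportion female at birth = 0.485.
Sum of ASFRs = 173.10 + 295.66 + 184.25 + 70.08 + 20.15 + 2.19 + 0.15 = 745.58
TFR = 5 × 745.58 / 1000 = 3.7279
GRR = 0.485 × 3.7279 = 1.80803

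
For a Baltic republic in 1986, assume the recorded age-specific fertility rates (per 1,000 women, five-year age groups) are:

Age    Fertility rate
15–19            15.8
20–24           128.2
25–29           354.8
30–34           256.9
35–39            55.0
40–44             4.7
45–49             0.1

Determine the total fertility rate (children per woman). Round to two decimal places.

Sum of ASFRs = 15.8 + 128.2 + 354.8 + 256.9 + 55.0 + 4.7 + 0.1 = 815.5
TFR = 5 × 815.5 / 1000 = 4.0775

4.08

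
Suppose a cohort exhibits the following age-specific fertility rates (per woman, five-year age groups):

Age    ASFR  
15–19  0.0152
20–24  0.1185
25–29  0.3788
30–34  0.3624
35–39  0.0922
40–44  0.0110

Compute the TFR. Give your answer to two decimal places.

4.89

Sum of ASFRs = 0.0152 + 0.1185 + 0.3788 + 0.3624 + 0.0922 + 0.0110 = 0.9781
TFR = 5 × 0.9781 = 4.8905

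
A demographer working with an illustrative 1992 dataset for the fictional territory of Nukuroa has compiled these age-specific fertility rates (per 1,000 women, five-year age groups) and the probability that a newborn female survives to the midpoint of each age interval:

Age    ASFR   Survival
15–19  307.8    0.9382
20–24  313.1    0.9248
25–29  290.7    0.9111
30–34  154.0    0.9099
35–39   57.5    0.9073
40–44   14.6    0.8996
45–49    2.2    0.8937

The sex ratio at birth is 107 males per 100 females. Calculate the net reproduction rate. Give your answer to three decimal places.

2.538

Proportion female at birth = 100 / (100 + 107) = 0.48309.
Weighting each age-specific rate by interval width and survival:
  15–19: 5 × 307.8/1000 × 0.9382 = 1.44389
  20–24: 5 × 313.1/1000 × 0.9248 = 1.44777
  25–29: 5 × 290.7/1000 × 0.9111 = 1.32428
  30–34: 5 × 154.0/1000 × 0.9099 = 0.70062
  35–39: 5 × 57.5/1000 × 0.9073 = 0.26085
  40–44: 5 × 14.6/1000 × 0.8996 = 0.06567
  45–49: 5 × 2.2/1000 × 0.8937 = 0.00983
Sum = 5.25291
NRR = 0.48309 × 5.25291 = 2.53763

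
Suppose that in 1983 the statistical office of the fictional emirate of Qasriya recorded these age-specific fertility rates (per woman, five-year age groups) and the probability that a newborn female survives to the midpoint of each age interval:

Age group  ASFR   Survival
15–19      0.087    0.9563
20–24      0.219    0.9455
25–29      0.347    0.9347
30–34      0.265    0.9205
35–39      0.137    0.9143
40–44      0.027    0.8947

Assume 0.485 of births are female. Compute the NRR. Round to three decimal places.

Proportion female at birth = 0.485.
Survival-weighted fertility by age (5·fₓ·Sₓ):
  15–19: 5 × 0.087 × 0.9563 = 0.41599
  20–24: 5 × 0.219 × 0.9455 = 1.03532
  25–29: 5 × 0.347 × 0.9347 = 1.62170
  30–34: 5 × 0.265 × 0.9205 = 1.21966
  35–39: 5 × 0.137 × 0.9143 = 0.62630
  40–44: 5 × 0.027 × 0.8947 = 0.12078
Sum = 5.03975
NRR = 0.485 × 5.03975 = 2.44428

2.444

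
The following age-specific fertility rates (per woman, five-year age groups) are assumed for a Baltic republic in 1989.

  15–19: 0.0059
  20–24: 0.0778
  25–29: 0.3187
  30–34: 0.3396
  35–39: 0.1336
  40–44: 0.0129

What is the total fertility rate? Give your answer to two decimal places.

4.44

Sum of ASFRs = 0.0059 + 0.0778 + 0.3187 + 0.3396 + 0.1336 + 0.0129 = 0.8885
TFR = 5 × 0.8885 = 4.4425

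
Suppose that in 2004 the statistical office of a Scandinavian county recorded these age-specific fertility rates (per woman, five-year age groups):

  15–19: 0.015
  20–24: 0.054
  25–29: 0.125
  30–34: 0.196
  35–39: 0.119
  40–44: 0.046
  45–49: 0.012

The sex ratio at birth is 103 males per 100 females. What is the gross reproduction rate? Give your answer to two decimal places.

1.40

Proportion female at birth = 100 / (100 + 103) = 0.49261.
Sum of ASFRs = 0.015 + 0.054 + 0.125 + 0.196 + 0.119 + 0.046 + 0.012 = 0.567
TFR = 5 × 0.567 = 2.835
GRR = 0.49261 × 2.835 = 1.39655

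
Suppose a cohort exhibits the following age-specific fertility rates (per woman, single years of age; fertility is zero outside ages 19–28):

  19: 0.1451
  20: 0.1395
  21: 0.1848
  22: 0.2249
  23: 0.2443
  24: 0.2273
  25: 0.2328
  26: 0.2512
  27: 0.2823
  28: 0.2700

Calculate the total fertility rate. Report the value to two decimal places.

2.20

Sum of ASFRs = 0.1451 + 0.1395 + 0.1848 + 0.2249 + 0.2443 + 0.2273 + 0.2328 + 0.2512 + 0.2823 + 0.2700 = 2.2022
TFR = 2.2022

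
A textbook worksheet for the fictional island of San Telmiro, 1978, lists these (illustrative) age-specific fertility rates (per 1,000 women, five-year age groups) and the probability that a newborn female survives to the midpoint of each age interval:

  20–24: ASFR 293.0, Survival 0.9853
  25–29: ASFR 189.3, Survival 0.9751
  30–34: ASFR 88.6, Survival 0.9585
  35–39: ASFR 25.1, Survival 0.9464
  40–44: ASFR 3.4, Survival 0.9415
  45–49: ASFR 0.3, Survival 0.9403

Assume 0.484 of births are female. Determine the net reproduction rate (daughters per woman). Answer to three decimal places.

Proportion female at birth = 0.484.
Weighting each age-specific rate by interval width and survival:
  20–24: 5 × 293.0/1000 × 0.9853 = 1.44346
  25–29: 5 × 189.3/1000 × 0.9751 = 0.92293
  30–34: 5 × 88.6/1000 × 0.9585 = 0.42462
  35–39: 5 × 25.1/1000 × 0.9464 = 0.11877
  40–44: 5 × 3.4/1000 × 0.9415 = 0.01601
  45–49: 5 × 0.3/1000 × 0.9403 = 0.00141
Sum = 2.92720
NRR = 0.484 × 2.92720 = 1.41676
An NRR exceeding 1 indicates intrinsic growth under these rates.

1.417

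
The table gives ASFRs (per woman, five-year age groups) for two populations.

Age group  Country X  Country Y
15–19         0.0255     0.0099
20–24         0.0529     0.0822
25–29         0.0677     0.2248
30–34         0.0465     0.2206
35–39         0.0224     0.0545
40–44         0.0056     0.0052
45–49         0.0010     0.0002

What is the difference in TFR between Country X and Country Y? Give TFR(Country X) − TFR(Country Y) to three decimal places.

Country X:
  Sum of ASFRs = 0.0255 + 0.0529 + 0.0677 + 0.0465 + 0.0224 + 0.0056 + 0.0010 = 0.2216
  TFR = 5 × 0.2216 = 1.108
Country Y:
  Sum of ASFRs = 0.0099 + 0.0822 + 0.2248 + 0.2206 + 0.0545 + 0.0052 + 0.0002 = 0.5974
  TFR = 5 × 0.5974 = 2.987
Difference = 1.108 − 2.987 = -1.879

-1.879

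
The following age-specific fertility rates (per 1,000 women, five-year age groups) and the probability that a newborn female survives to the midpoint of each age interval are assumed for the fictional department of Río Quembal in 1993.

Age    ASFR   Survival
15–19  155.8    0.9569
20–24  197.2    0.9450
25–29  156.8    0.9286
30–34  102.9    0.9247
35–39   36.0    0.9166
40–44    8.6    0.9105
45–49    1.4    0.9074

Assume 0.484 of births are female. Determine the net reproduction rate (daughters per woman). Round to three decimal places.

1.496

Proportion female at birth = 0.484.
Weighting each age-specific rate by interval width and survival:
  15–19: 5 × 155.8/1000 × 0.9569 = 0.74543
  20–24: 5 × 197.2/1000 × 0.9450 = 0.93177
  25–29: 5 × 156.8/1000 × 0.9286 = 0.72802
  30–34: 5 × 102.9/1000 × 0.9247 = 0.47576
  35–39: 5 × 36.0/1000 × 0.9166 = 0.16499
  40–44: 5 × 8.6/1000 × 0.9105 = 0.03915
  45–49: 5 × 1.4/1000 × 0.9074 = 0.00635
Sum = 3.09147
NRR = 0.484 × 3.09147 = 1.49627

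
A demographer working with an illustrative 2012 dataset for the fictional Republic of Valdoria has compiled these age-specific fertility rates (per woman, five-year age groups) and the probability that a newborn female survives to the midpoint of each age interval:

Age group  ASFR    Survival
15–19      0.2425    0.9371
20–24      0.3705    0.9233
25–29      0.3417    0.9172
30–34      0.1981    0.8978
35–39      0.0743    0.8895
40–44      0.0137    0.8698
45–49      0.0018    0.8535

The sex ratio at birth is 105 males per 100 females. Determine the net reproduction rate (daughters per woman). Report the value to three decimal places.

Proportion female at birth = 100 / (100 + 105) = 0.48780.
Weighting each age-specific rate by interval width and survival:
  15–19: 5 × 0.2425 × 0.9371 = 1.13623
  20–24: 5 × 0.3705 × 0.9233 = 1.71041
  25–29: 5 × 0.3417 × 0.9172 = 1.56704
  30–34: 5 × 0.1981 × 0.8978 = 0.88927
  35–39: 5 × 0.0743 × 0.8895 = 0.33045
  40–44: 5 × 0.0137 × 0.8698 = 0.05958
  45–49: 5 × 0.0018 × 0.8535 = 0.00768
Sum = 5.70066
NRR = 0.48780 × 5.70066 = 2.78078

2.781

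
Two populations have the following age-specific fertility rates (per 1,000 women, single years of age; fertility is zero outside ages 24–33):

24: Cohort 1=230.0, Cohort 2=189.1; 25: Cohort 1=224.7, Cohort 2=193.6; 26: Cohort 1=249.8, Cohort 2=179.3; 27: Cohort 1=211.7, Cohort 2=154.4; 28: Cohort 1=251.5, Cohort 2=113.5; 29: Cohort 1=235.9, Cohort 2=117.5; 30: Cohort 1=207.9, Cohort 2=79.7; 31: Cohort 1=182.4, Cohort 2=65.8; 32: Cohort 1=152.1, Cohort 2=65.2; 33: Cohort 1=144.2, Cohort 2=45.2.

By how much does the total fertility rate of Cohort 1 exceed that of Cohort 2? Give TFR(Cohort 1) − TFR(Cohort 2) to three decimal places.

Cohort 1:
  Sum of ASFRs = 230.0 + 224.7 + 249.8 + 211.7 + 251.5 + 235.9 + 207.9 + 182.4 + 152.1 + 144.2 = 2090.2
  TFR = 2090.2 / 1000 = 2.0902
Cohort 2:
  Sum of ASFRs = 189.1 + 193.6 + 179.3 + 154.4 + 113.5 + 117.5 + 79.7 + 65.8 + 65.2 + 45.2 = 1203.3
  TFR = 1203.3 / 1000 = 1.2033
Difference = 2.0902 − 1.2033 = 0.8869

0.887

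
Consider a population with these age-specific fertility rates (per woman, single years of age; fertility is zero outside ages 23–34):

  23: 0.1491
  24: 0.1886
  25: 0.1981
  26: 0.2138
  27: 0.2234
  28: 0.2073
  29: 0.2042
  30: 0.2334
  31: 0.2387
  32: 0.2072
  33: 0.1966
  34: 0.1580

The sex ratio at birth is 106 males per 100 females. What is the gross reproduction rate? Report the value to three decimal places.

1.174

Proportion female at birth = 100 / (100 + 106) = 0.48544.
Sum of ASFRs = 0.1491 + 0.1886 + 0.1981 + 0.2138 + 0.2234 + 0.2073 + 0.2042 + 0.2334 + 0.2387 + 0.2072 + 0.1966 + 0.1580 = 2.4184
TFR = 2.4184
GRR = 0.48544 × 2.4184 = 1.17399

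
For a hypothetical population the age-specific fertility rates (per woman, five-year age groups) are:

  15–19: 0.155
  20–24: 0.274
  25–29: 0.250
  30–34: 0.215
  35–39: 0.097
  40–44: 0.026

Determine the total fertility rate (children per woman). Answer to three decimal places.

5.085

Sum of ASFRs = 0.155 + 0.274 + 0.250 + 0.215 + 0.097 + 0.026 = 1.017
TFR = 5 × 1.017 = 5.085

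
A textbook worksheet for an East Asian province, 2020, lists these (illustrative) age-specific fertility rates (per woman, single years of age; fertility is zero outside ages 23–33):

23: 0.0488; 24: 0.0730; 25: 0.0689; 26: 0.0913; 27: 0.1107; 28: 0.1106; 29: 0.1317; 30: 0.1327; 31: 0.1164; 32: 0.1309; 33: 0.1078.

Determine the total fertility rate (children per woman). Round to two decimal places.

1.12

Sum of ASFRs = 0.0488 + 0.0730 + 0.0689 + 0.0913 + 0.1107 + 0.1106 + 0.1317 + 0.1327 + 0.1164 + 0.1309 + 0.1078 = 1.1228
TFR = 1.1228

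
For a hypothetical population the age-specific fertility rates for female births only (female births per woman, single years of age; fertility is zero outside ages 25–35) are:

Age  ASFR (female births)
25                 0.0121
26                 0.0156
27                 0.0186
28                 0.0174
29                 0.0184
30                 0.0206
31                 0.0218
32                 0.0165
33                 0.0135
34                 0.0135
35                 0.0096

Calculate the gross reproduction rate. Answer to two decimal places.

0.18

Sum of female ASFRs = 0.0121 + 0.0156 + 0.0186 + 0.0174 + 0.0184 + 0.0206 + 0.0218 + 0.0165 + 0.0135 + 0.0135 + 0.0096 = 0.1776
GRR = 0.1776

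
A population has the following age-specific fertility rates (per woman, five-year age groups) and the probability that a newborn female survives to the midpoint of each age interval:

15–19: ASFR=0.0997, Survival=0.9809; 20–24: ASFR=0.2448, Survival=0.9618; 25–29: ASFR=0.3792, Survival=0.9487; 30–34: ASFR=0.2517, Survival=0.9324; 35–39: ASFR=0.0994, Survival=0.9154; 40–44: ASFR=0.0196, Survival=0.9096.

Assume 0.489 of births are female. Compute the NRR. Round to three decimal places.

2.534

Proportion female at birth = 0.489.
Weighting each age-specific rate by interval width and survival:
  15–19: 5 × 0.0997 × 0.9809 = 0.48898
  20–24: 5 × 0.2448 × 0.9618 = 1.17724
  25–29: 5 × 0.3792 × 0.9487 = 1.79874
  30–34: 5 × 0.2517 × 0.9324 = 1.17343
  35–39: 5 × 0.0994 × 0.9154 = 0.45495
  40–44: 5 × 0.0196 × 0.9096 = 0.08914
Sum = 5.18248
NRR = 0.489 × 5.18248 = 2.53423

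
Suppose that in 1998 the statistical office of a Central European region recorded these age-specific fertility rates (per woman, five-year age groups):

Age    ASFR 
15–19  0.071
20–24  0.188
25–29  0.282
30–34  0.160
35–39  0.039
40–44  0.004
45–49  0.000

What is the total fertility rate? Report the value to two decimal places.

3.72

Sum of ASFRs = 0.071 + 0.188 + 0.282 + 0.160 + 0.039 + 0.004 + 0.000 = 0.744
TFR = 5 × 0.744 = 3.72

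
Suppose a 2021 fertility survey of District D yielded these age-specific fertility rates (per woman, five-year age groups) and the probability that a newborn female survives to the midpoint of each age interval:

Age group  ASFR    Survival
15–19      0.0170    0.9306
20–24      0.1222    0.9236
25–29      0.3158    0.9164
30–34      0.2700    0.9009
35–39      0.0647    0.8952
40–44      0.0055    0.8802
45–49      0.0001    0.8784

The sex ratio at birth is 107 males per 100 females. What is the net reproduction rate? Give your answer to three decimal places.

Proportion female at birth = 100 / (100 + 107) = 0.48309.
Weighting each age-specific rate by interval width and survival:
  15–19: 5 × 0.0170 × 0.9306 = 0.07910
  20–24: 5 × 0.1222 × 0.9236 = 0.56432
  25–29: 5 × 0.3158 × 0.9164 = 1.44700
  30–34: 5 × 0.2700 × 0.9009 = 1.21622
  35–39: 5 × 0.0647 × 0.8952 = 0.28960
  40–44: 5 × 0.0055 × 0.8802 = 0.02421
  45–49: 5 × 0.0001 × 0.8784 = 0.00044
Sum = 3.62089
NRR = 0.48309 × 3.62089 = 1.74922
With NRR above 1 the population is above replacement fertility.

1.749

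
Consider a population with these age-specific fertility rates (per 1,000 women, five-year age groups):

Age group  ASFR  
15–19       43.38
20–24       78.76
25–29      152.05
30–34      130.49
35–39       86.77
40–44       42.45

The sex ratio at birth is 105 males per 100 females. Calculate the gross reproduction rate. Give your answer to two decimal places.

1.30

Proportion female at birth = 100 / (100 + 105) = 0.48780.
Sum of ASFRs = 43.38 + 78.76 + 152.05 + 130.49 + 86.77 + 42.45 = 533.90
TFR = 5 × 533.90 / 1000 = 2.6695
GRR = 0.48780 × 2.6695 = 1.30218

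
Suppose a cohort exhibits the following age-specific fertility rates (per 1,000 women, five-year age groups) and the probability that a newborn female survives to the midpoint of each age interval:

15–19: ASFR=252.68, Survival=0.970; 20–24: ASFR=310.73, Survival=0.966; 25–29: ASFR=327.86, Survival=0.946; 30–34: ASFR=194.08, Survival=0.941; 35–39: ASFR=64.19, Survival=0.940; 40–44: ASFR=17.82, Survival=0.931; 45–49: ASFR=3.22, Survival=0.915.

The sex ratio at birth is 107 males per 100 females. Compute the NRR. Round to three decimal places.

2.700

Proportion female at birth = 100 / (100 + 107) = 0.48309.
Survival-weighted fertility by age (5·fₓ·Sₓ):
  15–19: 5 × 252.68/1000 × 0.970 = 1.22550
  20–24: 5 × 310.73/1000 × 0.966 = 1.50083
  25–29: 5 × 327.86/1000 × 0.946 = 1.55078
  30–34: 5 × 194.08/1000 × 0.941 = 0.91315
  35–39: 5 × 64.19/1000 × 0.940 = 0.30169
  40–44: 5 × 17.82/1000 × 0.931 = 0.08295
  45–49: 5 × 3.22/1000 × 0.915 = 0.01473
Sum = 5.58963
NRR = 0.48309 × 5.58963 = 2.70029
With NRR above 1 the population is above replacement fertility.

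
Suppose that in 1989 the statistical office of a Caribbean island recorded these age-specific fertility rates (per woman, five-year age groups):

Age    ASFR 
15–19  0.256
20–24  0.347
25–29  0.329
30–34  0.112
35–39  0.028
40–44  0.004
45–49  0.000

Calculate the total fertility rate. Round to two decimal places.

5.38

Sum of ASFRs = 0.256 + 0.347 + 0.329 + 0.112 + 0.028 + 0.004 + 0.000 = 1.076
TFR = 5 × 1.076 = 5.38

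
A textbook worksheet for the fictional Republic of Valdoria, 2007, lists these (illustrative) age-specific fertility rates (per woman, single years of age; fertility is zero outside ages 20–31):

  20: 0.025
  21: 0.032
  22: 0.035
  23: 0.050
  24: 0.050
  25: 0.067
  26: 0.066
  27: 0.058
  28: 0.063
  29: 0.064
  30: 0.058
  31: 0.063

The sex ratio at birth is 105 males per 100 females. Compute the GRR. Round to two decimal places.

Proportion female at birth = 100 / (100 + 105) = 0.48780.
Sum of ASFRs = 0.025 + 0.032 + 0.035 + 0.050 + 0.050 + 0.067 + 0.066 + 0.058 + 0.063 + 0.064 + 0.058 + 0.063 = 0.631
TFR = 0.631
GRR = 0.48780 × 0.631 = 0.30780

0.31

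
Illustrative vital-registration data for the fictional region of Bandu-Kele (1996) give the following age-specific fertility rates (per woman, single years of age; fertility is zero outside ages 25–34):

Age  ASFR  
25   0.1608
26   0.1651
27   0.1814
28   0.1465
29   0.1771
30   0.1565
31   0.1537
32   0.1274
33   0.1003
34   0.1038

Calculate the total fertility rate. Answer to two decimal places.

Sum of ASFRs = 0.1608 + 0.1651 + 0.1814 + 0.1465 + 0.1771 + 0.1565 + 0.1537 + 0.1274 + 0.1003 + 0.1038 = 1.4726
TFR = 1.4726

1.47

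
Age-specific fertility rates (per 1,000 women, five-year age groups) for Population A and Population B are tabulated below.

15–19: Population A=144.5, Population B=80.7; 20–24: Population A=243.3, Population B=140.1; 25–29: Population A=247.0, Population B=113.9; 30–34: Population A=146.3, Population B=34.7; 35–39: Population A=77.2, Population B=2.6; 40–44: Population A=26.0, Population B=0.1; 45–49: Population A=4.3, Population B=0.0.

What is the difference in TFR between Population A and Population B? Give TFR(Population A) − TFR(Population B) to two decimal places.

Population A:
  Sum of ASFRs = 144.5 + 243.3 + 247.0 + 146.3 + 77.2 + 26.0 + 4.3 = 888.6
  TFR = 5 × 888.6 / 1000 = 4.443
Population B:
  Sum of ASFRs = 80.7 + 140.1 + 113.9 + 34.7 + 2.6 + 0.1 + 0.0 = 372.1
  TFR = 5 × 372.1 / 1000 = 1.8605
Difference = 4.443 − 1.8605 = 2.5825

2.58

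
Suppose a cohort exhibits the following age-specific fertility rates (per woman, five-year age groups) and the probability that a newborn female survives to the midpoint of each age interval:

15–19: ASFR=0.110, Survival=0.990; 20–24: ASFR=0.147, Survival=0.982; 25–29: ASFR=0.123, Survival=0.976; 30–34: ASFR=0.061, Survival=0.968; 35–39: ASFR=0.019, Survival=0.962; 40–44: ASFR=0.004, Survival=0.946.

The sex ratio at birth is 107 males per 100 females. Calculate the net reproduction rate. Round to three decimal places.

Proportion female at birth = 100 / (100 + 107) = 0.48309.
Per-age-group product (5 × ASFR × survival probability):
  15–19: 5 × 0.110 × 0.990 = 0.54450
  20–24: 5 × 0.147 × 0.982 = 0.72177
  25–29: 5 × 0.123 × 0.976 = 0.60024
  30–34: 5 × 0.061 × 0.968 = 0.29524
  35–39: 5 × 0.019 × 0.962 = 0.09139
  40–44: 5 × 0.004 × 0.946 = 0.01892
Sum = 2.27206
NRR = 0.48309 × 2.27206 = 1.09761
An NRR exceeding 1 indicates intrinsic growth under these rates.

1.098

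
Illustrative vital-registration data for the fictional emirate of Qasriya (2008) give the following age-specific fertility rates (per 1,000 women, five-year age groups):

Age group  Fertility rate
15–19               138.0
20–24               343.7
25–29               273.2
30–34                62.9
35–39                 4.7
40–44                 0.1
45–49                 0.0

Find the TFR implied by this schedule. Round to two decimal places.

Sum of ASFRs = 138.0 + 343.7 + 273.2 + 62.9 + 4.7 + 0.1 + 0.0 = 822.6
TFR = 5 × 822.6 / 1000 = 4.113

4.11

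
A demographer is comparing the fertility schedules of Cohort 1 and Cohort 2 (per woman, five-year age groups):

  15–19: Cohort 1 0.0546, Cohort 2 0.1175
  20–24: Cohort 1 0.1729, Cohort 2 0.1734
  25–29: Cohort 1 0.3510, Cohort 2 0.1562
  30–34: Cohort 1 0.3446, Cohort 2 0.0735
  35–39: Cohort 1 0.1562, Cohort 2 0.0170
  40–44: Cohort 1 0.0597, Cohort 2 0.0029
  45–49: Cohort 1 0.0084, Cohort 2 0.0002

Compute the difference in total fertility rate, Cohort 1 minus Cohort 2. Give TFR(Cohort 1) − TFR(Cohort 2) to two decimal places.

3.03

Cohort 1:
  Sum of ASFRs = 0.0546 + 0.1729 + 0.3510 + 0.3446 + 0.1562 + 0.0597 + 0.0084 = 1.1474
  TFR = 5 × 1.1474 = 5.737
Cohort 2:
  Sum of ASFRs = 0.1175 + 0.1734 + 0.1562 + 0.0735 + 0.0170 + 0.0029 + 0.0002 = 0.5407
  TFR = 5 × 0.5407 = 2.7035
Difference = 5.737 − 2.7035 = 3.0335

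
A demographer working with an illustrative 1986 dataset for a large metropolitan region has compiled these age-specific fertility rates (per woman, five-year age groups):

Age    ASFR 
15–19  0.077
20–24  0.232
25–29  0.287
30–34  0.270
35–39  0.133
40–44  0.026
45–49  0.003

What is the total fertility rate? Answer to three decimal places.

5.140

Sum of ASFRs = 0.077 + 0.232 + 0.287 + 0.270 + 0.133 + 0.026 + 0.003 = 1.028
TFR = 5 × 1.028 = 5.14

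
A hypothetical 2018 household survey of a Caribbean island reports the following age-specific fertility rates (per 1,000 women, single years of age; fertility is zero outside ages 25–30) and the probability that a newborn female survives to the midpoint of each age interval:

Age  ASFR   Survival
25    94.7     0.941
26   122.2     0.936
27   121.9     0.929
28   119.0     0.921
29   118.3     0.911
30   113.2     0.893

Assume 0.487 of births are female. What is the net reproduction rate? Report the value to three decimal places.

0.309

Proportion female at birth = 0.487.
Weighting each age-specific rate by interval width and survival:
  25: 1 × 94.7/1000 × 0.941 = 0.08911
  26: 1 × 122.2/1000 × 0.936 = 0.11438
  27: 1 × 121.9/1000 × 0.929 = 0.11325
  28: 1 × 119.0/1000 × 0.921 = 0.10960
  29: 1 × 118.3/1000 × 0.911 = 0.10777
  30: 1 × 113.2/1000 × 0.893 = 0.10109
Sum = 0.63520
NRR = 0.487 × 0.63520 = 0.30934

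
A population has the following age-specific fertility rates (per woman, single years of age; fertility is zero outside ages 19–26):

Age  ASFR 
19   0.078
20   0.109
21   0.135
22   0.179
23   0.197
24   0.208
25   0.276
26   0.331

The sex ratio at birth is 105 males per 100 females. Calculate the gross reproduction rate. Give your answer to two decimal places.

0.74

Proportion female at birth = 100 / (100 + 105) = 0.48780.
Sum of ASFRs = 0.078 + 0.109 + 0.135 + 0.179 + 0.197 + 0.208 + 0.276 + 0.331 = 1.513
TFR = 1.513
GRR = 0.48780 × 1.513 = 0.73804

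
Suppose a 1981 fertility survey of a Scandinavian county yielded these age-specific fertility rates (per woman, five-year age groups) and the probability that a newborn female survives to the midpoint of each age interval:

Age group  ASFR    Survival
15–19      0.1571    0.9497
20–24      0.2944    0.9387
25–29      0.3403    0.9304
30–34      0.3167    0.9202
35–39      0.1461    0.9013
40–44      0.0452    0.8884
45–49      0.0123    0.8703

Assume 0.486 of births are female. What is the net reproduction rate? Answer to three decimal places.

2.955

Proportion female at birth = 0.486.
Per-age-group product (5 × ASFR × survival probability):
  15–19: 5 × 0.1571 × 0.9497 = 0.74599
  20–24: 5 × 0.2944 × 0.9387 = 1.38177
  25–29: 5 × 0.3403 × 0.9304 = 1.58308
  30–34: 5 × 0.3167 × 0.9202 = 1.45714
  35–39: 5 × 0.1461 × 0.9013 = 0.65840
  40–44: 5 × 0.0452 × 0.8884 = 0.20078
  45–49: 5 × 0.0123 × 0.8703 = 0.05352
Sum = 6.08068
NRR = 0.486 × 6.08068 = 2.95521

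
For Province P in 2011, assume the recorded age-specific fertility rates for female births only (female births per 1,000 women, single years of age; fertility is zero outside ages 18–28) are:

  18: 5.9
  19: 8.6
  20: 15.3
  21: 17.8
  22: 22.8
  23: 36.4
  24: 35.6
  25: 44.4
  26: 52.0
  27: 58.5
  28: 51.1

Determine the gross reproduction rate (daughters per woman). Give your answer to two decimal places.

0.35

Sum of female ASFRs = 5.9 + 8.6 + 15.3 + 17.8 + 22.8 + 36.4 + 35.6 + 44.4 + 52.0 + 58.5 + 51.1 = 348.4
GRR = 348.4 / 1000 = 0.3484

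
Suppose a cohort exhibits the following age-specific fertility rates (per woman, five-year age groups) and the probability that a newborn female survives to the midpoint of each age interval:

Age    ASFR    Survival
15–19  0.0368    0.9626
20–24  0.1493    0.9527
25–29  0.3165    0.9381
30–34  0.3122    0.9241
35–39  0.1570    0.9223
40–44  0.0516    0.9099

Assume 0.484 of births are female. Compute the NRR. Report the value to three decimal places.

Proportion female at birth = 0.484.
Per-age-group product (5 × ASFR × survival probability):
  15–19: 5 × 0.0368 × 0.9626 = 0.17712
  20–24: 5 × 0.1493 × 0.9527 = 0.71119
  25–29: 5 × 0.3165 × 0.9381 = 1.48454
  30–34: 5 × 0.3122 × 0.9241 = 1.44252
  35–39: 5 × 0.1570 × 0.9223 = 0.72401
  40–44: 5 × 0.0516 × 0.9099 = 0.23475
Sum = 4.77413
NRR = 0.484 × 4.77413 = 2.31068

2.311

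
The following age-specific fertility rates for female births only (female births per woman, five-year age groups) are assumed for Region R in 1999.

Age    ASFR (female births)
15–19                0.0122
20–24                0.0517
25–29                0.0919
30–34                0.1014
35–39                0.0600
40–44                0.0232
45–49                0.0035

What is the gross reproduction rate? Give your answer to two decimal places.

1.72

Sum of female ASFRs = 0.0122 + 0.0517 + 0.0919 + 0.1014 + 0.0600 + 0.0232 + 0.0035 = 0.3439
GRR = 5 × 0.3439 = 1.7195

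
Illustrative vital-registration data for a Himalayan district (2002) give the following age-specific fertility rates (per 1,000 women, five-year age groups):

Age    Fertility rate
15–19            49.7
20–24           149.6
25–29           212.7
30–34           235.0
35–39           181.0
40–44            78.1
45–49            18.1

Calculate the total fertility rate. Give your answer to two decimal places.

Sum of ASFRs = 49.7 + 149.6 + 212.7 + 235.0 + 181.0 + 78.1 + 18.1 = 924.2
TFR = 5 × 924.2 / 1000 = 4.621

4.62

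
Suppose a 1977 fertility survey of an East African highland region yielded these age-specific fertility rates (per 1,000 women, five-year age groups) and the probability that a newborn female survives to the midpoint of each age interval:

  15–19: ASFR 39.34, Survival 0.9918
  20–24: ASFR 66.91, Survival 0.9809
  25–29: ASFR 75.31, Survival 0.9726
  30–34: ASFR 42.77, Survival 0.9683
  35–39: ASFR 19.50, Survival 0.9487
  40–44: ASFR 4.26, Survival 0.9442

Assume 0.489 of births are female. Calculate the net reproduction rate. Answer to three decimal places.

0.591

Proportion female at birth = 0.489.
Weighting each age-specific rate by interval width and survival:
  15–19: 5 × 39.34/1000 × 0.9918 = 0.19509
  20–24: 5 × 66.91/1000 × 0.9809 = 0.32816
  25–29: 5 × 75.31/1000 × 0.9726 = 0.36623
  30–34: 5 × 42.77/1000 × 0.9683 = 0.20707
  35–39: 5 × 19.50/1000 × 0.9487 = 0.09250
  40–44: 5 × 4.26/1000 × 0.9442 = 0.02011
Sum = 1.20916
NRR = 0.489 × 1.20916 = 0.59128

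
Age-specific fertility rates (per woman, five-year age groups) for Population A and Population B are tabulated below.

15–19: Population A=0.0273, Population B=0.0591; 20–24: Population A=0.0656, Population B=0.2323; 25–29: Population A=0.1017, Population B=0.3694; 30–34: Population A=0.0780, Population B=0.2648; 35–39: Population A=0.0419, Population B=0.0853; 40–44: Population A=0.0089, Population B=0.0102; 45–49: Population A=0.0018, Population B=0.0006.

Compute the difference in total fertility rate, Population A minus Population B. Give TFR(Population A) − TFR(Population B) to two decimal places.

-3.48

Population A:
  Sum of ASFRs = 0.0273 + 0.0656 + 0.1017 + 0.0780 + 0.0419 + 0.0089 + 0.0018 = 0.3252
  TFR = 5 × 0.3252 = 1.626
Population B:
  Sum of ASFRs = 0.0591 + 0.2323 + 0.3694 + 0.2648 + 0.0853 + 0.0102 + 0.0006 = 1.0217
  TFR = 5 × 1.0217 = 5.1085
Difference = 1.626 − 5.1085 = -3.4825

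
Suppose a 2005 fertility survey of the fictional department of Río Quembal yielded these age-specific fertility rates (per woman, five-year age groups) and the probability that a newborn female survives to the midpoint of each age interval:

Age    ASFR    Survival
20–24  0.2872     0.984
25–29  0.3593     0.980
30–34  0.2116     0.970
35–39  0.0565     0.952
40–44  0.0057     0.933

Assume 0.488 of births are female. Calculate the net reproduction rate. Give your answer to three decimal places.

Proportion female at birth = 0.488.
Weighting each age-specific rate by interval width and survival:
  20–24: 5 × 0.2872 × 0.984 = 1.41302
  25–29: 5 × 0.3593 × 0.980 = 1.76057
  30–34: 5 × 0.2116 × 0.970 = 1.02626
  35–39: 5 × 0.0565 × 0.952 = 0.26894
  40–44: 5 × 0.0057 × 0.933 = 0.02659
Sum = 4.49538
NRR = 0.488 × 4.49538 = 2.19375

2.194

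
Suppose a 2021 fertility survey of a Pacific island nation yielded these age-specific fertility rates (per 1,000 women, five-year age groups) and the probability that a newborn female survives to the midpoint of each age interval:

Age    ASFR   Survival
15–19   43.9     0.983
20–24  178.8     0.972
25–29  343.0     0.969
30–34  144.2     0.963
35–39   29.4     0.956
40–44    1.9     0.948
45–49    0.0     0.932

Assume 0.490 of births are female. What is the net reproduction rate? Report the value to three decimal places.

1.759

Proportion female at birth = 0.490.
Each age group contributes 5 × ASFR × survival:
  15–19: 5 × 43.9/1000 × 0.983 = 0.21577
  20–24: 5 × 178.8/1000 × 0.972 = 0.86897
  25–29: 5 × 343.0/1000 × 0.969 = 1.66184
  30–34: 5 × 144.2/1000 × 0.963 = 0.69432
  35–39: 5 × 29.4/1000 × 0.956 = 0.14053
  40–44: 5 × 1.9/1000 × 0.948 = 0.00901
  45–49: 5 × 0.0/1000 × 0.932 = 0.00000
Sum = 3.59044
NRR = 0.490 × 3.59044 = 1.75932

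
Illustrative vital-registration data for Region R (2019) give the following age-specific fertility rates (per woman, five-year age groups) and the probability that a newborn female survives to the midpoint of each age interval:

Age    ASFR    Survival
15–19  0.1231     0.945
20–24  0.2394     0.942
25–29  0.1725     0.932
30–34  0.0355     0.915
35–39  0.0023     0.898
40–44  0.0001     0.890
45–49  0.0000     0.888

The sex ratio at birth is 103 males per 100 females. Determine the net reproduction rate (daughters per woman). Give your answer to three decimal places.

Proportion female at birth = 100 / (100 + 103) = 0.49261.
Each age group contributes 5 × ASFR × survival:
  15–19: 5 × 0.1231 × 0.945 = 0.58165
  20–24: 5 × 0.2394 × 0.942 = 1.12757
  25–29: 5 × 0.1725 × 0.932 = 0.80385
  30–34: 5 × 0.0355 × 0.915 = 0.16241
  35–39: 5 × 0.0023 × 0.898 = 0.01033
  40–44: 5 × 0.0001 × 0.890 = 0.00045
  45–49: 5 × 0.0000 × 0.888 = 0.00000
Sum = 2.68626
NRR = 0.49261 × 2.68626 = 1.32328

1.323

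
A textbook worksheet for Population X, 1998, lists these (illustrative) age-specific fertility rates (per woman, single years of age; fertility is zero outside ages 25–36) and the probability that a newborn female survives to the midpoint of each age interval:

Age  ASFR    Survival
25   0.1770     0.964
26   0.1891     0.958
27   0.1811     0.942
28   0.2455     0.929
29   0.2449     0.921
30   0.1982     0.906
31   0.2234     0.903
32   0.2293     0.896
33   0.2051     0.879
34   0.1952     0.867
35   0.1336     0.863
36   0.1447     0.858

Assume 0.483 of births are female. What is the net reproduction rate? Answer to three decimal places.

Proportion female at birth = 0.483.
Weighting each age-specific rate by interval width and survival:
  25: 1 × 0.1770 × 0.964 = 0.17063
  26: 1 × 0.1891 × 0.958 = 0.18116
  27: 1 × 0.1811 × 0.942 = 0.17060
  28: 1 × 0.2455 × 0.929 = 0.22807
  29: 1 × 0.2449 × 0.921 = 0.22555
  30: 1 × 0.1982 × 0.906 = 0.17957
  31: 1 × 0.2234 × 0.903 = 0.20173
  32: 1 × 0.2293 × 0.896 = 0.20545
  33: 1 × 0.2051 × 0.879 = 0.18028
  34: 1 × 0.1952 × 0.867 = 0.16924
  35: 1 × 0.1336 × 0.863 = 0.11530
  36: 1 × 0.1447 × 0.858 = 0.12415
Sum = 2.15173
NRR = 0.483 × 2.15173 = 1.03929

1.039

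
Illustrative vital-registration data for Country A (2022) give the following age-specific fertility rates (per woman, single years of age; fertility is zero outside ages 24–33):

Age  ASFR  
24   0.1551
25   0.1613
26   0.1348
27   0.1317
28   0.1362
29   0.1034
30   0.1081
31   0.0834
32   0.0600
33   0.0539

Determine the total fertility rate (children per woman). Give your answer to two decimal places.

Sum of ASFRs = 0.1551 + 0.1613 + 0.1348 + 0.1317 + 0.1362 + 0.1034 + 0.1081 + 0.0834 + 0.0600 + 0.0539 = 1.1279
TFR = 1.1279

1.13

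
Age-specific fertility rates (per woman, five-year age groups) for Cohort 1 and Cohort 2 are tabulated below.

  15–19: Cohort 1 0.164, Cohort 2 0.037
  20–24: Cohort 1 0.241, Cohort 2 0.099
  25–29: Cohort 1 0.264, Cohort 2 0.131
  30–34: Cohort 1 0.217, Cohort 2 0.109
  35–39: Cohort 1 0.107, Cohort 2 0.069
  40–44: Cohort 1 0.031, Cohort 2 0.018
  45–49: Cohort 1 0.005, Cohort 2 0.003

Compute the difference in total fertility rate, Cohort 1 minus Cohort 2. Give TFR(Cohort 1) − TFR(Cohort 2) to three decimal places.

2.815

Cohort 1:
  Sum of ASFRs = 0.164 + 0.241 + 0.264 + 0.217 + 0.107 + 0.031 + 0.005 = 1.029
  TFR = 5 × 1.029 = 5.145
Cohort 2:
  Sum of ASFRs = 0.037 + 0.099 + 0.131 + 0.109 + 0.069 + 0.018 + 0.003 = 0.466
  TFR = 5 × 0.466 = 2.33
Difference = 5.145 − 2.33 = 2.815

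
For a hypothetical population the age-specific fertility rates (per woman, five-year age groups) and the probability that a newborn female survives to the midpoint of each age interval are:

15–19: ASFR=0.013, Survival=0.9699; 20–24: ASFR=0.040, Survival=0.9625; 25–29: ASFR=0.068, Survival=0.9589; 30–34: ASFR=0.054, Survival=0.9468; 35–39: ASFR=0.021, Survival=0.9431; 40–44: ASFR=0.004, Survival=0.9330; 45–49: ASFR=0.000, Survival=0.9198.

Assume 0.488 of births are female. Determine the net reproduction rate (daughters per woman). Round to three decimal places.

Proportion female at birth = 0.488.
Weighting each age-specific rate by interval width and survival:
  15–19: 5 × 0.013 × 0.9699 = 0.06304
  20–24: 5 × 0.040 × 0.9625 = 0.19250
  25–29: 5 × 0.068 × 0.9589 = 0.32603
  30–34: 5 × 0.054 × 0.9468 = 0.25564
  35–39: 5 × 0.021 × 0.9431 = 0.09903
  40–44: 5 × 0.004 × 0.9330 = 0.01866
  45–49: 5 × 0.000 × 0.9198 = 0.00000
Sum = 0.95490
NRR = 0.488 × 0.95490 = 0.46599

0.466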